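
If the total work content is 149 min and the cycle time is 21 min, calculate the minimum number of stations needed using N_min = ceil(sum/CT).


Formula: N_min = ceil(Sum of Task Times / Cycle Time)
N_min = ceil(149 min / 21 min) = ceil(7.0952)
N_min = 8 stations

8


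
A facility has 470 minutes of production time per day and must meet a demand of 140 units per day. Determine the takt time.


Formula: Takt Time = Available Production Time / Customer Demand
Takt = 470 min/day / 140 units/day
Takt = 3.36 min/unit

3.36 min/unit


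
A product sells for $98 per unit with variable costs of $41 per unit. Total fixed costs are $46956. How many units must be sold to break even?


Formula: BEQ = Fixed Costs / (Price - Variable Cost)
Contribution margin = $98 - $41 = $57/unit
BEQ = ceil($46956 / $57/unit) = ceil(823.79) = 824 units

824 units


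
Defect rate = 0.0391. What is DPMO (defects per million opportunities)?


DPMO = defect_rate * 1000000 = 0.0391 * 1000000

39100


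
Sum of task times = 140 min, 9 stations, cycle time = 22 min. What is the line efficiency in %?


Formula: Efficiency = Sum of Task Times / (N_stations * CT) * 100
Total station capacity = 9 stations * 22 min = 198 min
Efficiency = 140 / 198 * 100 = 70.7%

70.7%


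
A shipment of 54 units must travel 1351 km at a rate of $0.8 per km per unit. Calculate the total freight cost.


TC = dist * cost * units = 1351 * 0.8 * 54 = $58363.20

$58363.20


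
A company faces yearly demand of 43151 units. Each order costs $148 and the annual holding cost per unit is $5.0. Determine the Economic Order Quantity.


Formula: EOQ = sqrt(2 * D * S / H)
Numerator: 2 * 43151 * 148 = 12772696
2DS/H = 12772696 / 5.0 = 2554539.2
EOQ = sqrt(2554539.2) = 1598.3 units

1598.3 units


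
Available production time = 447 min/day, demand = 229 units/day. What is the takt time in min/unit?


Formula: Takt Time = Available Production Time / Customer Demand
Takt = 447 min/day / 229 units/day
Takt = 1.95 min/unit

1.95 min/unit


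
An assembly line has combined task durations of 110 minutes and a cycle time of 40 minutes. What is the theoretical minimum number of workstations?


Formula: N_min = ceil(Sum of Task Times / Cycle Time)
N_min = ceil(110 min / 40 min) = ceil(2.75)
N_min = 3 stations

3


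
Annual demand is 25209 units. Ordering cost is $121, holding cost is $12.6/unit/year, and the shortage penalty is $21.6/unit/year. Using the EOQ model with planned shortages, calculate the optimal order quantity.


Formula: EOQ* = sqrt(2DS/H) * sqrt((H+P)/P)
Base EOQ = sqrt(2*25209*121/12.6) = 695.83 units
Correction = sqrt((12.6+21.6)/21.6) = 1.25831
EOQ* = 695.83 * 1.25831 = 875.6 units

875.6 units


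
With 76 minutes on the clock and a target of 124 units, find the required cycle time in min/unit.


Formula: CT = Available Time / Number of Units
CT = 76 min / 124 units
CT = 0.61 min/unit

0.61 min/unit


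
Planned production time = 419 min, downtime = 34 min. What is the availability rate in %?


Formula: Availability = (Planned Time - Downtime) / Planned Time * 100
Uptime = 419 - 34 = 385 min
Availability = 385 / 419 * 100 = 91.9%

91.9%


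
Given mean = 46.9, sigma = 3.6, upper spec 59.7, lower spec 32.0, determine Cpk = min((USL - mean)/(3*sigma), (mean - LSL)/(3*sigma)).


Cpu = (59.7 - 46.9) / (3 * 3.6) = 1.19
Cpl = (46.9 - 32.0) / (3 * 3.6) = 1.38
Cpk = min(1.19, 1.38) = 1.19

1.19


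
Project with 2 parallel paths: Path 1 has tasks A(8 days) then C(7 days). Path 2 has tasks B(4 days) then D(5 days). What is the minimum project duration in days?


Path 1 = 8 + 7 = 15 days
Path 2 = 4 + 5 = 9 days
Duration = max(15, 9) = 15 days

15 days


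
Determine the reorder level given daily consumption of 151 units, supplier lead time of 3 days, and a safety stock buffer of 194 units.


Formula: ROP = (Daily Demand * Lead Time) + Safety Stock
Demand during lead time = 151 * 3 = 453 units
ROP = 453 + 194 = 647 units

647 units


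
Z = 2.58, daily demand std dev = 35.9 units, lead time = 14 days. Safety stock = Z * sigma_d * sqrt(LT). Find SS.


Formula: SS = z * sigma_d * sqrt(LT)
sqrt(LT) = sqrt(14) = 3.7417
SS = 2.58 * 35.9 * 3.7417
SS = 346.6 units

346.6 units


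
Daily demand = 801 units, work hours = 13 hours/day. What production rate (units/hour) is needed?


Formula: Production Rate = Daily Demand / Available Hours
Rate = 801 units/day / 13 hours/day
Rate = 61.6 units/hour

61.6 units/hour


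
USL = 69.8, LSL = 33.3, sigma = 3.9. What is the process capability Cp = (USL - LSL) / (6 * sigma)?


Cp = (69.8 - 33.3) / (6 * 3.9)

1.56


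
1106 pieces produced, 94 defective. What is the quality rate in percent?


Formula: Quality Rate = Good Pieces / Total Pieces * 100
Good pieces = 1106 - 94 = 1012
QR = 1012 / 1106 * 100 = 91.5%

91.5%


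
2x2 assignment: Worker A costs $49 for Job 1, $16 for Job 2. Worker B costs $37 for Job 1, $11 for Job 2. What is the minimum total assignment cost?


Option 1: A->1 + B->2 = $49 + $11 = $60
Option 2: A->2 + B->1 = $16 + $37 = $53
Min cost = min($60, $53) = $53

$53


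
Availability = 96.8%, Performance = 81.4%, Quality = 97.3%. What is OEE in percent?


Formula: OEE = Availability * Performance * Quality / 10000
A * P = 96.8% * 81.4% / 100 = 78.8%
OEE = 78.8% * 97.3% / 100 = 76.7%

76.7%


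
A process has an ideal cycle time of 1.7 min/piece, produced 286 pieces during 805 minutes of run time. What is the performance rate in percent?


Formula: Performance = (Ideal CT * Total Count) / Run Time * 100
Ideal output time = 1.7 * 286 = 486.2 min
Performance = 486.2 / 805 * 100 = 60.4%

60.4%


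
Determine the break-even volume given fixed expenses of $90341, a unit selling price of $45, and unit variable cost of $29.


Formula: BEQ = Fixed Costs / (Price - Variable Cost)
Contribution margin = $45 - $29 = $16/unit
BEQ = ceil($90341 / $16/unit) = ceil(5646.31) = 5647 units

5647 units


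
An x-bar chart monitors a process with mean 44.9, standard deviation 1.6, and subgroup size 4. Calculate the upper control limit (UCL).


UCL = 44.9 + 3 * 1.6 / sqrt(4)

47.3


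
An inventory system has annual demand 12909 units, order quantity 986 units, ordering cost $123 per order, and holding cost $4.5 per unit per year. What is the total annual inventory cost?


TC = 12909/986 * 123 + 986/2 * 4.5

$3828.85


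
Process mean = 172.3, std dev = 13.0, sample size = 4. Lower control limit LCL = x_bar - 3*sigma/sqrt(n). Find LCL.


LCL = 172.3 - 3 * 13.0 / sqrt(4)

152.8


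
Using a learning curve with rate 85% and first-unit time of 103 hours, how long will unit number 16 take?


Formula: T_n = T_1 * (learning_rate)^(log2(n)) where learning_rate = rate/100
Doublings = log2(16) = 4
T_n = 103 * 0.85^4
T_n = 103 * 0.522 = 53.8 hours

53.8 hours


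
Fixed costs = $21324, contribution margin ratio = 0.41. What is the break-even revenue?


Formula: BER = Fixed Costs / Contribution Margin Ratio
BER = $21324 / 0.41
BER = $52009.76 (to the nearest cent)

$52009.76


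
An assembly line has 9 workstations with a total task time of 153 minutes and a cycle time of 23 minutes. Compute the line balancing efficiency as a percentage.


Formula: Efficiency = Sum of Task Times / (N_stations * CT) * 100
Total station capacity = 9 stations * 23 min = 207 min
Efficiency = 153 / 207 * 100 = 73.9%

73.9%


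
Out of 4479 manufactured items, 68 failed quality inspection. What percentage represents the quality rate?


Formula: Quality Rate = Good Pieces / Total Pieces * 100
Good pieces = 4479 - 68 = 4411
QR = 4411 / 4479 * 100 = 98.5%

98.5%


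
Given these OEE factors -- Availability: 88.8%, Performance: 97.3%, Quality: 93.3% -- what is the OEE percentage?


Formula: OEE = Availability * Performance * Quality / 10000
A * P = 88.8% * 97.3% / 100 = 86.4%
OEE = 86.4% * 93.3% / 100 = 80.6%

80.6%


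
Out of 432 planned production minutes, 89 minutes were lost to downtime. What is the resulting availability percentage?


Formula: Availability = (Planned Time - Downtime) / Planned Time * 100
Uptime = 432 - 89 = 343 min
Availability = 343 / 432 * 100 = 79.4%

79.4%


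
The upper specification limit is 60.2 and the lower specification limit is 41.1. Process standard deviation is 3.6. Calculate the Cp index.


Cp = (60.2 - 41.1) / (6 * 3.6)

0.88


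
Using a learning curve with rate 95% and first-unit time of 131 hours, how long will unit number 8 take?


Formula: T_n = T_1 * (learning_rate)^(log2(n)) where learning_rate = rate/100
Doublings = log2(8) = 3
T_n = 131 * 0.95^3
T_n = 131 * 0.8574 = 112.3 hours

112.3 hours


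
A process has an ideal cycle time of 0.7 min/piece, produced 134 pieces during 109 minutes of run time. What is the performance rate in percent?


Formula: Performance = (Ideal CT * Total Count) / Run Time * 100
Ideal output time = 0.7 * 134 = 93.8 min
Performance = 93.8 / 109 * 100 = 86.1%

86.1%


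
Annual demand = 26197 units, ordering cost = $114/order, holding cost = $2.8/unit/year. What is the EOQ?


Formula: EOQ = sqrt(2 * D * S / H)
Numerator: 2 * 26197 * 114 = 5972916
2DS/H = 5972916 / 2.8 = 2133184.3
EOQ = sqrt(2133184.3) = 1460.5 units

1460.5 units


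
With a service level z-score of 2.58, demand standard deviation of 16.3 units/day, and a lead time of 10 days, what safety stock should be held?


Formula: SS = z * sigma_d * sqrt(LT)
sqrt(LT) = sqrt(10) = 3.1623
SS = 2.58 * 16.3 * 3.1623
SS = 133.0 units

133.0 units


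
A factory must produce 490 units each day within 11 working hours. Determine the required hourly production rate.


Formula: Production Rate = Daily Demand / Available Hours
Rate = 490 units/day / 11 hours/day
Rate = 44.5 units/hour

44.5 units/hour


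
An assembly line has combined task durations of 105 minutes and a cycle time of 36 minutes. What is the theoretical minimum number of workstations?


Formula: N_min = ceil(Sum of Task Times / Cycle Time)
N_min = ceil(105 min / 36 min) = ceil(2.9167)
N_min = 3 stations

3


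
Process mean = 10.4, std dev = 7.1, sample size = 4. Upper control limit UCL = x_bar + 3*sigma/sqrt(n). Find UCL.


UCL = 10.4 + 3 * 7.1 / sqrt(4)

21.05


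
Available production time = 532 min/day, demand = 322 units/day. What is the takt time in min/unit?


Formula: Takt Time = Available Production Time / Customer Demand
Takt = 532 min/day / 322 units/day
Takt = 1.65 min/unit

1.65 min/unit


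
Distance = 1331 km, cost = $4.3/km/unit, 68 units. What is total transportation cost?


TC = dist * cost * units = 1331 * 4.3 * 68 = $389184.40

$389184.40


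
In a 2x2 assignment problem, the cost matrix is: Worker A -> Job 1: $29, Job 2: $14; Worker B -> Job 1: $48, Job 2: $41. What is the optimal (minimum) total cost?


Option 1: A->1 + B->2 = $29 + $41 = $70
Option 2: A->2 + B->1 = $14 + $48 = $62
Min cost = min($70, $62) = $62

$62


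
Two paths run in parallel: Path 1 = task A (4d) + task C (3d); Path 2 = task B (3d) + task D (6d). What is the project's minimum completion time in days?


Path 1 = 4 + 3 = 7 days
Path 2 = 3 + 6 = 9 days
Duration = max(7, 9) = 9 days

9 days


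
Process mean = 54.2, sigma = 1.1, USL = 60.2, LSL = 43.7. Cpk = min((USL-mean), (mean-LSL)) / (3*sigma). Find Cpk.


Cpu = (60.2 - 54.2) / (3 * 1.1) = 1.82
Cpl = (54.2 - 43.7) / (3 * 1.1) = 3.18
Cpk = min(1.82, 3.18) = 1.82

1.82


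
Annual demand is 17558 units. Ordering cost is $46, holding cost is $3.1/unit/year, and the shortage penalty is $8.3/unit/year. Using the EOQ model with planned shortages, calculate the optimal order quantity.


Formula: EOQ* = sqrt(2DS/H) * sqrt((H+P)/P)
Base EOQ = sqrt(2*17558*46/3.1) = 721.86 units
Correction = sqrt((3.1+8.3)/8.3) = 1.17196
EOQ* = 721.86 * 1.17196 = 846.0 units

846.0 units


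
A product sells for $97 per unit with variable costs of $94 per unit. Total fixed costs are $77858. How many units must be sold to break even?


Formula: BEQ = Fixed Costs / (Price - Variable Cost)
Contribution margin = $97 - $94 = $3/unit
BEQ = ceil($77858 / $3/unit) = ceil(25952.67) = 25953 units

25953 units


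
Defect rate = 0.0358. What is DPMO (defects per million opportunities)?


DPMO = defect_rate * 1000000 = 0.0358 * 1000000

35800


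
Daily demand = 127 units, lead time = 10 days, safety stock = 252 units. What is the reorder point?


Formula: ROP = (Daily Demand * Lead Time) + Safety Stock
Demand during lead time = 127 * 10 = 1270 units
ROP = 1270 + 252 = 1522 units

1522 units


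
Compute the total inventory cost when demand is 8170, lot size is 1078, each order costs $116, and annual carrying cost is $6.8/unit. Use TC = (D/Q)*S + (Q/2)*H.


TC = 8170/1078 * 116 + 1078/2 * 6.8

$4544.35


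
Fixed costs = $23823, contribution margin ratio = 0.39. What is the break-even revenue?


Formula: BER = Fixed Costs / Contribution Margin Ratio
BER = $23823 / 0.39
BER = $61084.62 (to the nearest cent)

$61084.62


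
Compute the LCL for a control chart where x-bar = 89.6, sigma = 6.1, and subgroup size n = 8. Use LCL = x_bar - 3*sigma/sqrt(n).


LCL = 89.6 - 3 * 6.1 / sqrt(8)

83.13


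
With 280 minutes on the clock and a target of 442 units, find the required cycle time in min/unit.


Formula: CT = Available Time / Number of Units
CT = 280 min / 442 units
CT = 0.63 min/unit

0.63 min/unit


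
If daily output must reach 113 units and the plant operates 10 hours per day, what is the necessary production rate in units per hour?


Formula: Production Rate = Daily Demand / Available Hours
Rate = 113 units/day / 10 hours/day
Rate = 11.3 units/hour

11.3 units/hour


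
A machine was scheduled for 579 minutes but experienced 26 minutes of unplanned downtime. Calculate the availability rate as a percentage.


Formula: Availability = (Planned Time - Downtime) / Planned Time * 100
Uptime = 579 - 26 = 553 min
Availability = 553 / 579 * 100 = 95.5%

95.5%


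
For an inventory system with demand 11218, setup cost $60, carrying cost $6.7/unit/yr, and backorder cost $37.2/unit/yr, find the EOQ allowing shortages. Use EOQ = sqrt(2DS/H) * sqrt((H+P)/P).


Formula: EOQ* = sqrt(2DS/H) * sqrt((H+P)/P)
Base EOQ = sqrt(2*11218*60/6.7) = 448.24 units
Correction = sqrt((6.7+37.2)/37.2) = 1.08633
EOQ* = 448.24 * 1.08633 = 486.9 units

486.9 units


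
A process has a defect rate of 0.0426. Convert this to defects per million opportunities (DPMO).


DPMO = defect_rate * 1000000 = 0.0426 * 1000000

42600


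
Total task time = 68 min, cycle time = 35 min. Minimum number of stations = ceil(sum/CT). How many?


Formula: N_min = ceil(Sum of Task Times / Cycle Time)
N_min = ceil(68 min / 35 min) = ceil(1.9429)
N_min = 2 stations

2


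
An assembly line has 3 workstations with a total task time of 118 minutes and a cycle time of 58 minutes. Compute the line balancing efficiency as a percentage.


Formula: Efficiency = Sum of Task Times / (N_stations * CT) * 100
Total station capacity = 3 stations * 58 min = 174 min
Efficiency = 118 / 174 * 100 = 67.8%

67.8%


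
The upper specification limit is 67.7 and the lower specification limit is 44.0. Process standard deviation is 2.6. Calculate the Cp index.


Cp = (67.7 - 44.0) / (6 * 2.6)

1.52


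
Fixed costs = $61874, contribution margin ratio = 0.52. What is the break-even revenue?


Formula: BER = Fixed Costs / Contribution Margin Ratio
BER = $61874 / 0.52
BER = $118988.46 (to the nearest cent)

$118988.46


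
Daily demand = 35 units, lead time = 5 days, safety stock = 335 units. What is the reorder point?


Formula: ROP = (Daily Demand * Lead Time) + Safety Stock
Demand during lead time = 35 * 5 = 175 units
ROP = 175 + 335 = 510 units

510 units


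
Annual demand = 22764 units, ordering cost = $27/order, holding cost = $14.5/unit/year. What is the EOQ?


Formula: EOQ = sqrt(2 * D * S / H)
Numerator: 2 * 22764 * 27 = 1229256
2DS/H = 1229256 / 14.5 = 84776.3
EOQ = sqrt(84776.3) = 291.2 units

291.2 units


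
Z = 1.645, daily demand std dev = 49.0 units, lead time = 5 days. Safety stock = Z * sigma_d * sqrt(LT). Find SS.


Formula: SS = z * sigma_d * sqrt(LT)
sqrt(LT) = sqrt(5) = 2.2361
SS = 1.645 * 49.0 * 2.2361
SS = 180.2 units

180.2 units


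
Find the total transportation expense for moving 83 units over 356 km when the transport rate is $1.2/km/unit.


TC = dist * cost * units = 356 * 1.2 * 83 = $35457.60

$35457.60


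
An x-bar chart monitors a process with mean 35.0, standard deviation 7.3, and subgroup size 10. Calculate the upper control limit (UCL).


UCL = 35.0 + 3 * 7.3 / sqrt(10)

41.93


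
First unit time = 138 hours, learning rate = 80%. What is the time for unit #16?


Formula: T_n = T_1 * (learning_rate)^(log2(n)) where learning_rate = rate/100
Doublings = log2(16) = 4
T_n = 138 * 0.8^4
T_n = 138 * 0.4096 = 56.5 hours

56.5 hours


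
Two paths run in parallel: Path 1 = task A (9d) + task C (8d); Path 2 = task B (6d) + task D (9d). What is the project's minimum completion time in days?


Path 1 = 9 + 8 = 17 days
Path 2 = 6 + 9 = 15 days
Duration = max(17, 15) = 17 days

17 days


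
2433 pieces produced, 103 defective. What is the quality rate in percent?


Formula: Quality Rate = Good Pieces / Total Pieces * 100
Good pieces = 2433 - 103 = 2330
QR = 2330 / 2433 * 100 = 95.8%

95.8%


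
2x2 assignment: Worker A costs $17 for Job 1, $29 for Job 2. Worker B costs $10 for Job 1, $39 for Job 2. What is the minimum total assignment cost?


Option 1: A->1 + B->2 = $17 + $39 = $56
Option 2: A->2 + B->1 = $29 + $10 = $39
Min cost = min($56, $39) = $39

$39


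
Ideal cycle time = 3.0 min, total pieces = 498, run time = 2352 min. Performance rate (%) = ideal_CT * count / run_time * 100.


Formula: Performance = (Ideal CT * Total Count) / Run Time * 100
Ideal output time = 3.0 * 498 = 1494.0 min
Performance = 1494.0 / 2352 * 100 = 63.5%

63.5%


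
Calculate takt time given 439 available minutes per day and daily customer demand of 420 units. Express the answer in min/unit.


Formula: Takt Time = Available Production Time / Customer Demand
Takt = 439 min/day / 420 units/day
Takt = 1.05 min/unit

1.05 min/unit


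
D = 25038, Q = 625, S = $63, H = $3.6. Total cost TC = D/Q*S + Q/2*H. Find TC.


TC = 25038/625 * 63 + 625/2 * 3.6

$3648.83


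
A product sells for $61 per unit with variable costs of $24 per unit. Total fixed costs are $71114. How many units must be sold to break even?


Formula: BEQ = Fixed Costs / (Price - Variable Cost)
Contribution margin = $61 - $24 = $37/unit
BEQ = ceil($71114 / $37/unit) = ceil(1922.0) = 1922 units

1922 units


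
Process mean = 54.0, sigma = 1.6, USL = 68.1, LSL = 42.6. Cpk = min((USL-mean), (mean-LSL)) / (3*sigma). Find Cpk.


Cpu = (68.1 - 54.0) / (3 * 1.6) = 2.94
Cpl = (54.0 - 42.6) / (3 * 1.6) = 2.38
Cpk = min(2.94, 2.38) = 2.38

2.38


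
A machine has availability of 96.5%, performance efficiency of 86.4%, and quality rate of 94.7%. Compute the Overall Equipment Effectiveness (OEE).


Formula: OEE = Availability * Performance * Quality / 10000
A * P = 96.5% * 86.4% / 100 = 83.38%
OEE = 83.38% * 94.7% / 100 = 79.0%

79.0%


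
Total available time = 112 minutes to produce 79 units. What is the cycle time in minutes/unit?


Formula: CT = Available Time / Number of Units
CT = 112 min / 79 units
CT = 1.42 min/unit

1.42 min/unit


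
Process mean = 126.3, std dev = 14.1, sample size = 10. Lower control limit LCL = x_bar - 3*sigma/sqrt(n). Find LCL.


LCL = 126.3 - 3 * 14.1 / sqrt(10)

112.92


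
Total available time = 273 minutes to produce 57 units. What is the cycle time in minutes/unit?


Formula: CT = Available Time / Number of Units
CT = 273 min / 57 units
CT = 4.79 min/unit

4.79 min/unit


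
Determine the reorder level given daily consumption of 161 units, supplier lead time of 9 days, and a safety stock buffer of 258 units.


Formula: ROP = (Daily Demand * Lead Time) + Safety Stock
Demand during lead time = 161 * 9 = 1449 units
ROP = 1449 + 258 = 1707 units

1707 units


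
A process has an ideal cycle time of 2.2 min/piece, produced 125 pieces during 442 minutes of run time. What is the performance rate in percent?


Formula: Performance = (Ideal CT * Total Count) / Run Time * 100
Ideal output time = 2.2 * 125 = 275.0 min
Performance = 275.0 / 442 * 100 = 62.2%

62.2%


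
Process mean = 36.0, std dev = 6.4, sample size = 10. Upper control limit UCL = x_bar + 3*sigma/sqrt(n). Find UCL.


UCL = 36.0 + 3 * 6.4 / sqrt(10)

42.07


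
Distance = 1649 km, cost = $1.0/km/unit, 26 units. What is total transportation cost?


TC = dist * cost * units = 1649 * 1.0 * 26 = $42874.00

$42874.00


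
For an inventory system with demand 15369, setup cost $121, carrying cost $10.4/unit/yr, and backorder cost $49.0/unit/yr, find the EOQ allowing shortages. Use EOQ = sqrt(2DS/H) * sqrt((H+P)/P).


Formula: EOQ* = sqrt(2DS/H) * sqrt((H+P)/P)
Base EOQ = sqrt(2*15369*121/10.4) = 598.02 units
Correction = sqrt((10.4+49.0)/49.0) = 1.10102
EOQ* = 598.02 * 1.10102 = 658.4 units

658.4 units


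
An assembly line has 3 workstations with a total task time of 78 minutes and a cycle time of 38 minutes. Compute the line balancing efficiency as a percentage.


Formula: Efficiency = Sum of Task Times / (N_stations * CT) * 100
Total station capacity = 3 stations * 38 min = 114 min
Efficiency = 78 / 114 * 100 = 68.4%

68.4%


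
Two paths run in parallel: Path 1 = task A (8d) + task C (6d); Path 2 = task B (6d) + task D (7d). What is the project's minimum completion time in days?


Path 1 = 8 + 6 = 14 days
Path 2 = 6 + 7 = 13 days
Duration = max(14, 13) = 14 days

14 days


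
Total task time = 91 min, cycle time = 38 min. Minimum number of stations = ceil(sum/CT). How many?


Formula: N_min = ceil(Sum of Task Times / Cycle Time)
N_min = ceil(91 min / 38 min) = ceil(2.3947)
N_min = 3 stations

3


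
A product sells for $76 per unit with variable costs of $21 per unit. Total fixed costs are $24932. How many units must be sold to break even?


Formula: BEQ = Fixed Costs / (Price - Variable Cost)
Contribution margin = $76 - $21 = $55/unit
BEQ = ceil($24932 / $55/unit) = ceil(453.31) = 454 units

454 units


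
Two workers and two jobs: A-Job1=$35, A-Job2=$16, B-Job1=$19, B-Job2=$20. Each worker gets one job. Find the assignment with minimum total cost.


Option 1: A->1 + B->2 = $35 + $20 = $55
Option 2: A->2 + B->1 = $16 + $19 = $35
Min cost = min($55, $35) = $35

$35


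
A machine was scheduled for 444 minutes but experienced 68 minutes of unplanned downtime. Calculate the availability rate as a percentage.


Formula: Availability = (Planned Time - Downtime) / Planned Time * 100
Uptime = 444 - 68 = 376 min
Availability = 376 / 444 * 100 = 84.7%

84.7%


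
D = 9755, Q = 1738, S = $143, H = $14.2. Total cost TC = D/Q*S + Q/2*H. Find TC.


TC = 9755/1738 * 143 + 1738/2 * 14.2

$13142.43


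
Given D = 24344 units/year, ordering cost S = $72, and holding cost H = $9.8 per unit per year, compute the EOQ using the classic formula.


Formula: EOQ = sqrt(2 * D * S / H)
Numerator: 2 * 24344 * 72 = 3505536
2DS/H = 3505536 / 9.8 = 357707.8
EOQ = sqrt(357707.8) = 598.1 units

598.1 units


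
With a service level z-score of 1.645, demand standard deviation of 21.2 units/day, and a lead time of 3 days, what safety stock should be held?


Formula: SS = z * sigma_d * sqrt(LT)
sqrt(LT) = sqrt(3) = 1.7321
SS = 1.645 * 21.2 * 1.7321
SS = 60.4 units

60.4 units


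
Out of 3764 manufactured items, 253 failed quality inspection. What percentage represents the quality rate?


Formula: Quality Rate = Good Pieces / Total Pieces * 100
Good pieces = 3764 - 253 = 3511
QR = 3511 / 3764 * 100 = 93.3%

93.3%


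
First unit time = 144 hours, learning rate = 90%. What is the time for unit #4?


Formula: T_n = T_1 * (learning_rate)^(log2(n)) where learning_rate = rate/100
Doublings = log2(4) = 2
T_n = 144 * 0.9^2
T_n = 144 * 0.81 = 116.6 hours

116.6 hours


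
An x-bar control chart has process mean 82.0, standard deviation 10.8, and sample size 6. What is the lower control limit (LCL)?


LCL = 82.0 - 3 * 10.8 / sqrt(6)

68.77


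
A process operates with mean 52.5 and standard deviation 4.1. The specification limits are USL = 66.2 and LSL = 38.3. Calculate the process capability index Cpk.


Cpu = (66.2 - 52.5) / (3 * 4.1) = 1.11
Cpl = (52.5 - 38.3) / (3 * 4.1) = 1.15
Cpk = min(1.11, 1.15) = 1.11

1.11


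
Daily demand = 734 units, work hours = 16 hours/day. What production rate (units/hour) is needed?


Formula: Production Rate = Daily Demand / Available Hours
Rate = 734 units/day / 16 hours/day
Rate = 45.9 units/hour

45.9 units/hour


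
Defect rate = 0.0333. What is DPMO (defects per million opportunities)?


DPMO = defect_rate * 1000000 = 0.0333 * 1000000

33300


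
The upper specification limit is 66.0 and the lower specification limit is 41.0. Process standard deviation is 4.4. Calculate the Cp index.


Cp = (66.0 - 41.0) / (6 * 4.4)

0.95


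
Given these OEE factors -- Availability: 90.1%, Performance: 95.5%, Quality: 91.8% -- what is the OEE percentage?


Formula: OEE = Availability * Performance * Quality / 10000
A * P = 90.1% * 95.5% / 100 = 86.05%
OEE = 86.05% * 91.8% / 100 = 79.0%

79.0%


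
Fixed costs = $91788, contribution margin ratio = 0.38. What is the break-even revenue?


Formula: BER = Fixed Costs / Contribution Margin Ratio
BER = $91788 / 0.38
BER = $241547.37 (to the nearest cent)

$241547.37


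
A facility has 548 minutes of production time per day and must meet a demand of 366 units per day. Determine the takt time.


Formula: Takt Time = Available Production Time / Customer Demand
Takt = 548 min/day / 366 units/day
Takt = 1.5 min/unit

1.5 min/unit


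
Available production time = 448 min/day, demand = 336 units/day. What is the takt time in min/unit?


Formula: Takt Time = Available Production Time / Customer Demand
Takt = 448 min/day / 336 units/day
Takt = 1.33 min/unit

1.33 min/unit


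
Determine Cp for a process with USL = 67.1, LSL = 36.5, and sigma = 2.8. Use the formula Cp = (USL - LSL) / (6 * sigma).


Cp = (67.1 - 36.5) / (6 * 2.8)

1.82


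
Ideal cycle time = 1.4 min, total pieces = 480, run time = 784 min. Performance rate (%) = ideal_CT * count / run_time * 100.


Formula: Performance = (Ideal CT * Total Count) / Run Time * 100
Ideal output time = 1.4 * 480 = 672.0 min
Performance = 672.0 / 784 * 100 = 85.7%

85.7%


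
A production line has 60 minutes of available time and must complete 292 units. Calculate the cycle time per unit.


Formula: CT = Available Time / Number of Units
CT = 60 min / 292 units
CT = 0.21 min/unit

0.21 min/unit


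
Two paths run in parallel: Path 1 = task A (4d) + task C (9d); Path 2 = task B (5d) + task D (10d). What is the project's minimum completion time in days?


Path 1 = 4 + 9 = 13 days
Path 2 = 5 + 10 = 15 days
Duration = max(13, 15) = 15 days

15 days


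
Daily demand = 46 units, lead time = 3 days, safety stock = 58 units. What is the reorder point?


Formula: ROP = (Daily Demand * Lead Time) + Safety Stock
Demand during lead time = 46 * 3 = 138 units
ROP = 138 + 58 = 196 units

196 units


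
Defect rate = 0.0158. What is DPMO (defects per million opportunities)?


DPMO = defect_rate * 1000000 = 0.0158 * 1000000

15800


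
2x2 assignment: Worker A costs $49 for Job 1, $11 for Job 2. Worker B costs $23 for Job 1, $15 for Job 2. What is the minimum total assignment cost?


Option 1: A->1 + B->2 = $49 + $15 = $64
Option 2: A->2 + B->1 = $11 + $23 = $34
Min cost = min($64, $34) = $34

$34


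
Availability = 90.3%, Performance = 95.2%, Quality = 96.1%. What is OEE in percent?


Formula: OEE = Availability * Performance * Quality / 10000
A * P = 90.3% * 95.2% / 100 = 85.97%
OEE = 85.97% * 96.1% / 100 = 82.6%

82.6%


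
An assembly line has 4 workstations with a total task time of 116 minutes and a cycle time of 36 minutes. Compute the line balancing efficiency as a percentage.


Formula: Efficiency = Sum of Task Times / (N_stations * CT) * 100
Total station capacity = 4 stations * 36 min = 144 min
Efficiency = 116 / 144 * 100 = 80.6%

80.6%


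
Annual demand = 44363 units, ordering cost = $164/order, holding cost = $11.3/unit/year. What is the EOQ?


Formula: EOQ = sqrt(2 * D * S / H)
Numerator: 2 * 44363 * 164 = 14551064
2DS/H = 14551064 / 11.3 = 1287704.8
EOQ = sqrt(1287704.8) = 1134.8 units

1134.8 units


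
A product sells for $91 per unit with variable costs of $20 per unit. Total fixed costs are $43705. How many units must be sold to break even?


Formula: BEQ = Fixed Costs / (Price - Variable Cost)
Contribution margin = $91 - $20 = $71/unit
BEQ = ceil($43705 / $71/unit) = ceil(615.56) = 616 units

616 units


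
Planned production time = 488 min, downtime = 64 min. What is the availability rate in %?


Formula: Availability = (Planned Time - Downtime) / Planned Time * 100
Uptime = 488 - 64 = 424 min
Availability = 424 / 488 * 100 = 86.9%

86.9%


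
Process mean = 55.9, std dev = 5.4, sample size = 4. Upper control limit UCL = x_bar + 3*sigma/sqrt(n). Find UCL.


UCL = 55.9 + 3 * 5.4 / sqrt(4)

64.0


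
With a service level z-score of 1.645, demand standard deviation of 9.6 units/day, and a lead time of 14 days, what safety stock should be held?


Formula: SS = z * sigma_d * sqrt(LT)
sqrt(LT) = sqrt(14) = 3.7417
SS = 1.645 * 9.6 * 3.7417
SS = 59.1 units

59.1 units


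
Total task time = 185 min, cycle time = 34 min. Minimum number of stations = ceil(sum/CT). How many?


Formula: N_min = ceil(Sum of Task Times / Cycle Time)
N_min = ceil(185 min / 34 min) = ceil(5.4412)
N_min = 6 stations

6


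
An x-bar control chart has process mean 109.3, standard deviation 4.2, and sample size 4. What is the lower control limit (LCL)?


LCL = 109.3 - 3 * 4.2 / sqrt(4)

103.0


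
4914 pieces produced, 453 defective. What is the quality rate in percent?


Formula: Quality Rate = Good Pieces / Total Pieces * 100
Good pieces = 4914 - 453 = 4461
QR = 4461 / 4914 * 100 = 90.8%

90.8%


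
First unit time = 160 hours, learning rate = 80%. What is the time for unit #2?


Formula: T_n = T_1 * (learning_rate)^(log2(n)) where learning_rate = rate/100
Doublings = log2(2) = 1
T_n = 160 * 0.8^1
T_n = 160 * 0.8 = 128.0 hours

128.0 hours


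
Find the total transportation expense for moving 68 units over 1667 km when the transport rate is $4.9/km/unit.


TC = dist * cost * units = 1667 * 4.9 * 68 = $555444.40

$555444.40


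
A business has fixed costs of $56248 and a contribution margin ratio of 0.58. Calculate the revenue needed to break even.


Formula: BER = Fixed Costs / Contribution Margin Ratio
BER = $56248 / 0.58
BER = $96979.31 (to the nearest cent)

$96979.31


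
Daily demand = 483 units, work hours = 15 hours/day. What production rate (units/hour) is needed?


Formula: Production Rate = Daily Demand / Available Hours
Rate = 483 units/day / 15 hours/day
Rate = 32.2 units/hour

32.2 units/hour


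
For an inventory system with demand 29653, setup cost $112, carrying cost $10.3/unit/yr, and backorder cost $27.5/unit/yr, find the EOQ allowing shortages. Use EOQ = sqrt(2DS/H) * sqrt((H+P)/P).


Formula: EOQ* = sqrt(2DS/H) * sqrt((H+P)/P)
Base EOQ = sqrt(2*29653*112/10.3) = 803.04 units
Correction = sqrt((10.3+27.5)/27.5) = 1.17241
EOQ* = 803.04 * 1.17241 = 941.5 units

941.5 units


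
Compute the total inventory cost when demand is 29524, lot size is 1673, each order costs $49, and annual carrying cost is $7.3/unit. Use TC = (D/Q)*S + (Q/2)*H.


TC = 29524/1673 * 49 + 1673/2 * 7.3

$6971.17


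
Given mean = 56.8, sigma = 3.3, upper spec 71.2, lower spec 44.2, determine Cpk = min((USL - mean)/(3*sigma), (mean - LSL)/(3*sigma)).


Cpu = (71.2 - 56.8) / (3 * 3.3) = 1.45
Cpl = (56.8 - 44.2) / (3 * 3.3) = 1.27
Cpk = min(1.45, 1.27) = 1.27

1.27


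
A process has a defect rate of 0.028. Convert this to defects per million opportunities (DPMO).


DPMO = defect_rate * 1000000 = 0.028 * 1000000

28000


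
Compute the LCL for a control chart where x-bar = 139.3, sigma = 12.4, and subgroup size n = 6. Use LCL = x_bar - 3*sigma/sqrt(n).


LCL = 139.3 - 3 * 12.4 / sqrt(6)

124.11


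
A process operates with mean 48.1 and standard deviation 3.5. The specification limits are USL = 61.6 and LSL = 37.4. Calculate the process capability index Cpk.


Cpu = (61.6 - 48.1) / (3 * 3.5) = 1.29
Cpl = (48.1 - 37.4) / (3 * 3.5) = 1.02
Cpk = min(1.29, 1.02) = 1.02

1.02


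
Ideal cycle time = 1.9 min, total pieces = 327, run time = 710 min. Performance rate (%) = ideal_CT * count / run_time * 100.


Formula: Performance = (Ideal CT * Total Count) / Run Time * 100
Ideal output time = 1.9 * 327 = 621.3 min
Performance = 621.3 / 710 * 100 = 87.5%

87.5%


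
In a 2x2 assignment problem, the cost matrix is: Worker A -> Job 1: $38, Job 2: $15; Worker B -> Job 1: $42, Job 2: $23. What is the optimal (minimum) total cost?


Option 1: A->1 + B->2 = $38 + $23 = $61
Option 2: A->2 + B->1 = $15 + $42 = $57
Min cost = min($61, $57) = $57

$57


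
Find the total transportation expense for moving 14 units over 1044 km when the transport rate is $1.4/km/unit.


TC = dist * cost * units = 1044 * 1.4 * 14 = $20462.40

$20462.40


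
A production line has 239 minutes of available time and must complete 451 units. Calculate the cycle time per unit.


Formula: CT = Available Time / Number of Units
CT = 239 min / 451 units
CT = 0.53 min/unit

0.53 min/unit


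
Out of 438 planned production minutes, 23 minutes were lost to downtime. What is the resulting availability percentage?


Formula: Availability = (Planned Time - Downtime) / Planned Time * 100
Uptime = 438 - 23 = 415 min
Availability = 415 / 438 * 100 = 94.7%

94.7%


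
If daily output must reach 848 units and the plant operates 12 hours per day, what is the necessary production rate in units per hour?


Formula: Production Rate = Daily Demand / Available Hours
Rate = 848 units/day / 12 hours/day
Rate = 70.7 units/hour

70.7 units/hour


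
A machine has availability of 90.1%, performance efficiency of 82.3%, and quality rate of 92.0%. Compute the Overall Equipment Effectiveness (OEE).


Formula: OEE = Availability * Performance * Quality / 10000
A * P = 90.1% * 82.3% / 100 = 74.15%
OEE = 74.15% * 92.0% / 100 = 68.2%

68.2%


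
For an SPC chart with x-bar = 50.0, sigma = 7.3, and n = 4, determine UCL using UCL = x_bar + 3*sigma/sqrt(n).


UCL = 50.0 + 3 * 7.3 / sqrt(4)

60.95


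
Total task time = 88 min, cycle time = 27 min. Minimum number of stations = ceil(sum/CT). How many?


Formula: N_min = ceil(Sum of Task Times / Cycle Time)
N_min = ceil(88 min / 27 min) = ceil(3.2593)
N_min = 4 stations

4


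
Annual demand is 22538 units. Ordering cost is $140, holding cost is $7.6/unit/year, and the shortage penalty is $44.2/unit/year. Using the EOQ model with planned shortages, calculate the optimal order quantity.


Formula: EOQ* = sqrt(2DS/H) * sqrt((H+P)/P)
Base EOQ = sqrt(2*22538*140/7.6) = 911.23 units
Correction = sqrt((7.6+44.2)/44.2) = 1.08256
EOQ* = 911.23 * 1.08256 = 986.5 units

986.5 units


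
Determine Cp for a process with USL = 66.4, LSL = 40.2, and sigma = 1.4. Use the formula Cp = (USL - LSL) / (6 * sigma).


Cp = (66.4 - 40.2) / (6 * 1.4)

3.12


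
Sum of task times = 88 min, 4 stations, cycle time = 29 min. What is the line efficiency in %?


Formula: Efficiency = Sum of Task Times / (N_stations * CT) * 100
Total station capacity = 4 stations * 29 min = 116 min
Efficiency = 88 / 116 * 100 = 75.9%

75.9%


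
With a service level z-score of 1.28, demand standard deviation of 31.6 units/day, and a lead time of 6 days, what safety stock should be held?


Formula: SS = z * sigma_d * sqrt(LT)
sqrt(LT) = sqrt(6) = 2.4495
SS = 1.28 * 31.6 * 2.4495
SS = 99.1 units

99.1 units


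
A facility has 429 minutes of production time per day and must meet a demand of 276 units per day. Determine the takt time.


Formula: Takt Time = Available Production Time / Customer Demand
Takt = 429 min/day / 276 units/day
Takt = 1.55 min/unit

1.55 min/unit


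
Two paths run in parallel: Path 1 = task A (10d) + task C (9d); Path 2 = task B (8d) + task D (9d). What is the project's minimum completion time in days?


Path 1 = 10 + 9 = 19 days
Path 2 = 8 + 9 = 17 days
Duration = max(19, 17) = 19 days

19 days


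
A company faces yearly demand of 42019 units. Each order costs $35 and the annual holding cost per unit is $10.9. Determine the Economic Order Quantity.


Formula: EOQ = sqrt(2 * D * S / H)
Numerator: 2 * 42019 * 35 = 2941330
2DS/H = 2941330 / 10.9 = 269846.8
EOQ = sqrt(269846.8) = 519.5 units

519.5 units


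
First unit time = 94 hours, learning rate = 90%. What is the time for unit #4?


Formula: T_n = T_1 * (learning_rate)^(log2(n)) where learning_rate = rate/100
Doublings = log2(4) = 2
T_n = 94 * 0.9^2
T_n = 94 * 0.81 = 76.1 hours

76.1 hours


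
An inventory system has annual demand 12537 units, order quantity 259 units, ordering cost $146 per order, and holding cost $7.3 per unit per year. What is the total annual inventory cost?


TC = 12537/259 * 146 + 259/2 * 7.3

$8012.54


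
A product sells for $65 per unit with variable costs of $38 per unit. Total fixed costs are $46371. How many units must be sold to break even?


Formula: BEQ = Fixed Costs / (Price - Variable Cost)
Contribution margin = $65 - $38 = $27/unit
BEQ = ceil($46371 / $27/unit) = ceil(1717.44) = 1718 units

1718 units


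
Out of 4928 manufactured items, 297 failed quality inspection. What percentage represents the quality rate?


Formula: Quality Rate = Good Pieces / Total Pieces * 100
Good pieces = 4928 - 297 = 4631
QR = 4631 / 4928 * 100 = 94.0%

94.0%


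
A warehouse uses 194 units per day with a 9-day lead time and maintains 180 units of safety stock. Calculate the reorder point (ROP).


Formula: ROP = (Daily Demand * Lead Time) + Safety Stock
Demand during lead time = 194 * 9 = 1746 units
ROP = 1746 + 180 = 1926 units

1926 units


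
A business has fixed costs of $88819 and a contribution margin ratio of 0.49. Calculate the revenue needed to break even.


Formula: BER = Fixed Costs / Contribution Margin Ratio
BER = $88819 / 0.49
BER = $181263.27 (to the nearest cent)

$181263.27


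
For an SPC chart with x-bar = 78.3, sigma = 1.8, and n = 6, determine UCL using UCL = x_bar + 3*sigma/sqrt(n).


UCL = 78.3 + 3 * 1.8 / sqrt(6)

80.5


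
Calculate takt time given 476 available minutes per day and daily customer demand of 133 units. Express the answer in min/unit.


Formula: Takt Time = Available Production Time / Customer Demand
Takt = 476 min/day / 133 units/day
Takt = 3.58 min/unit

3.58 min/unit


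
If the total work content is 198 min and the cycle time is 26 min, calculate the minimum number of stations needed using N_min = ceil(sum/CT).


Formula: N_min = ceil(Sum of Task Times / Cycle Time)
N_min = ceil(198 min / 26 min) = ceil(7.6154)
N_min = 8 stations

8


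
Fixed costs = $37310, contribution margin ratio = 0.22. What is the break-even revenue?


Formula: BER = Fixed Costs / Contribution Margin Ratio
BER = $37310 / 0.22
BER = $169590.91 (to the nearest cent)

$169590.91


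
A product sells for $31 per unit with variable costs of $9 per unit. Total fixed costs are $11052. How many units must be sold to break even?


Formula: BEQ = Fixed Costs / (Price - Variable Cost)
Contribution margin = $31 - $9 = $22/unit
BEQ = ceil($11052 / $22/unit) = ceil(502.36) = 503 units

503 units
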